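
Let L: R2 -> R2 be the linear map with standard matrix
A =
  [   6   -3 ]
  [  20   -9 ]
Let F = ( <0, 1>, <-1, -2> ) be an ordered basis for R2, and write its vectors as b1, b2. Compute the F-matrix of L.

With P the matrix whose columns are b1, b2, [L]_F = P^(-1) A P.
Column by column: L(b1) = A b1 = <-3, -9>; its F-coordinates <-3, 3> give column 1.
Continuing for each basis vector yields [L]_F = [[-3, -2], [3, 0]].

[[-3, -2], [3, 0]]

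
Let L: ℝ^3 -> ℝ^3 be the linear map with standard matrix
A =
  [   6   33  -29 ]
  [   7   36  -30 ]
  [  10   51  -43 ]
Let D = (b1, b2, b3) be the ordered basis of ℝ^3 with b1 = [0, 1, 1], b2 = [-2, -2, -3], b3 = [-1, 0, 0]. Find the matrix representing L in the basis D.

[[2, -2, -1], [-2, -3, 3], [0, -3, 0]]

The j-th column of [L]_D is [L(bj)]_D.
L(b1) = A b1 = [4, 6, 8] = 2b1 - 2b2 + 0·b3, so column 1 is [2, -2, 0].
Repeating for b2, b3 and assembling the columns gives [[2, -2, -1], [-2, -3, 3], [0, -3, 0]].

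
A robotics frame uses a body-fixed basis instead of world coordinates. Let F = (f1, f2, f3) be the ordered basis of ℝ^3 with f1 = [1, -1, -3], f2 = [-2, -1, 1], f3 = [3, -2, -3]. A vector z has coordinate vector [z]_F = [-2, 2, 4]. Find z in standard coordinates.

The coordinates say z = -2f1 + 2f2 + 4f3; adding the scaled basis vectors gives [6, -8, -4].

[6, -8, -4]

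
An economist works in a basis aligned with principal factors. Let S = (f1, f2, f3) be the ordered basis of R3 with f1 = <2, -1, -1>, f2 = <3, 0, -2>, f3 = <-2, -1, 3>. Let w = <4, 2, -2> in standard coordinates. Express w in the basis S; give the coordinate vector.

<-3, 4, 1>

[w]_S is the unique c with M c = w, where M has columns f1, ..., f3.
Row-reducing the augmented matrix [M | w] gives c = (-3, 4, 1).
Check: -3f1 + 4f2 + f3 = <4, 2, -2>.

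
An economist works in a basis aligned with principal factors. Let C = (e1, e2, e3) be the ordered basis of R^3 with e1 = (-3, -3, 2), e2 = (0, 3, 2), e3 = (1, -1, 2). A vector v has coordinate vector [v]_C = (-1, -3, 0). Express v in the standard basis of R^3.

The coordinates say v = -e1 - 3e2 + 0·e3; adding the scaled basis vectors gives (3, -6, -8).

(3, -6, -8)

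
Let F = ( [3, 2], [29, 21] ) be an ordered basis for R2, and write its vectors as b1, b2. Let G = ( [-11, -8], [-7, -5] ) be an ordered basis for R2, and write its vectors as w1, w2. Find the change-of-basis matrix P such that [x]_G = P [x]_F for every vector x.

[[1, -2], [-2, -1]]

Let M have columns bj and N have columns wj. Then for every x, N [x]_G = x = M [x]_F, so P = N^(-1) M.
Since det N = -1, N^(-1) has integer entries; multiplying gives P = [[1, -2], [-2, -1]].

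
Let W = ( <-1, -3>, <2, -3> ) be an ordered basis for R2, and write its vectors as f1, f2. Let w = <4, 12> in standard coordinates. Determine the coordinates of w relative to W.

<-4, 0>

[w]_W is the unique c with M c = w, where M has columns f1, f2.
System: -c_1 + 2c_2 = 4, -3c_1 - 3c_2 = 12; solving gives c_1 = -4, c_2 = 0.
Check: -4f1 + 0·f2 = <4, 12>.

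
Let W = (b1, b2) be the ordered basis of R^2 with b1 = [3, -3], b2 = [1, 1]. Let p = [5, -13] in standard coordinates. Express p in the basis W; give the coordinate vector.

Write p = c_1 b1 + c_2 b2 and solve for the c_i.
System: 3c_1 + c_2 = 5, -3c_1 + c_2 = -13; solving gives c_1 = 3, c_2 = -4.
Check: 3b1 - 4b2 = [5, -13].

[3, -4]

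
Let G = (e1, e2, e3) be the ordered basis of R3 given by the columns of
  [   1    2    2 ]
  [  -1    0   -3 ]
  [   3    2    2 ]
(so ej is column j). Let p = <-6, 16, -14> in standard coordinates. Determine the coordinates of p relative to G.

Write p = c_1 e1 + ... + c_3 e3 and solve for the c_i.
Solving this 3x3 system gives c = (-4, 3, -4).
Check: -4e1 + 3e2 - 4e3 = <-6, 16, -14>.

<-4, 3, -4>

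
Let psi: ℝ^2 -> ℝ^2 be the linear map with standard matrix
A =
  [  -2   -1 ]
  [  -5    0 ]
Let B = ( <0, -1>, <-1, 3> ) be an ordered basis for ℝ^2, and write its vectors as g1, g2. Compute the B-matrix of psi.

[[-3, -2], [-1, 1]]

The j-th column of [psi]_B is [psi(gj)]_B.
psi(g1) = A g1 = <1, 0> = -3g1 - g2, so column 1 is <-3, -1>.
Repeating for g2 and assembling the columns gives [[-3, -2], [-1, 1]].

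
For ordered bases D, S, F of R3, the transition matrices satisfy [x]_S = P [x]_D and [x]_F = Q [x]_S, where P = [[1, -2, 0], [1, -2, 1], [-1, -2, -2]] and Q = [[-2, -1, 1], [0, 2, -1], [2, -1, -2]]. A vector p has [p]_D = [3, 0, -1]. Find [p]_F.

Composing the changes, [p]_F = Q P [p]_D.
Q P = [[-4, 4, -3], [3, -2, 4], [3, 2, 3]]; applying this to [3, 0, -1] gives [-9, 5, 6].

[-9, 5, 6]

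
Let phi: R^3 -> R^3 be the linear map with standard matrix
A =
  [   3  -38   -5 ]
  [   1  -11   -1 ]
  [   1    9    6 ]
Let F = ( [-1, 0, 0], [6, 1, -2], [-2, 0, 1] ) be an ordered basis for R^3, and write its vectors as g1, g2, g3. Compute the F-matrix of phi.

The j-th column of [phi]_F is [phi(gj)]_F.
phi(g1) = A g1 = [-3, -1, -1] = 3g1 - g2 - 3g3, so column 1 is [3, -1, -3].
Repeating for g2, g3 and assembling the columns gives [[3, -2, -3], [-1, -3, -3], [-3, -3, -2]].

[[3, -2, -3], [-1, -3, -3], [-3, -3, -2]]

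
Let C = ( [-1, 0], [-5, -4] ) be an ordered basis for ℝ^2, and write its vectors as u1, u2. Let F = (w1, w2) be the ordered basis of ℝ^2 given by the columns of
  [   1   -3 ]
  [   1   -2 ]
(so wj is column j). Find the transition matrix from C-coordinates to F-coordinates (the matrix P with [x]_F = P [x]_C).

[[2, -2], [1, 1]]

Column j of P is [uj]_F, since P maps C-coordinates to F-coordinates.
Expressing u1 in F: u1 = 2w1 + w2, so column 1 of P is [2, 1].
Doing the same for each uj gives P = [[2, -2], [1, 1]].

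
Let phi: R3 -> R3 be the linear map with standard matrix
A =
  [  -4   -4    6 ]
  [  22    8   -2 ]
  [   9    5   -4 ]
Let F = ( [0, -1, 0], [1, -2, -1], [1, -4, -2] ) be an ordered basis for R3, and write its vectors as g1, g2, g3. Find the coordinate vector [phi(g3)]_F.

[0, -3, 3]

Column 3 of [phi]_F is the F-coordinate vector of phi(g3).
In standard coordinates phi(g3) = A g3 = [0, -6, -3].
Converting to F: [0, -6, -3] = 0·g1 - 3g2 + 3g3, so the coordinate vector is [0, -3, 3].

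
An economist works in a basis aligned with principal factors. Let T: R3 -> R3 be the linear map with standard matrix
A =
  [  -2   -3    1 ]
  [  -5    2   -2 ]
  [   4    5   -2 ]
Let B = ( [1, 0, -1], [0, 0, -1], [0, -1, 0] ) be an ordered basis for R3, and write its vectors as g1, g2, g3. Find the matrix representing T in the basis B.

With P the matrix whose columns are g1, ..., g3, [T]_B = P^(-1) A P.
Column by column: T(g1) = A g1 = [-3, -3, 6]; its B-coordinates [-3, -3, 3] give column 1.
Continuing for each basis vector yields [T]_B = [[-3, -1, 3], [-3, -1, 2], [3, -2, 2]].

[[-3, -1, 3], [-3, -1, 2], [3, -2, 2]]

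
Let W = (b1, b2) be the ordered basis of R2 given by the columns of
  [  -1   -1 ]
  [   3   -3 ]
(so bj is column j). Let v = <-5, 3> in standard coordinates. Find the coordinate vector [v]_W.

[v]_W is the unique c with M c = v, where M has columns b1, b2.
System: -c_1 - c_2 = -5, 3c_1 - 3c_2 = 3; solving gives c_1 = 3, c_2 = 2.
Check: 3b1 + 2b2 = <-5, 3>.

<3, 2>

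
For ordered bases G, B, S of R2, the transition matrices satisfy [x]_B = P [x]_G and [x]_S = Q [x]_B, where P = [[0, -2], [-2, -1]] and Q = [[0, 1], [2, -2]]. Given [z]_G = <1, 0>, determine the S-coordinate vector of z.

Apply P to get B-coordinates <0, -2>, then Q to get S-coordinates.
The result is [z]_S = <-2, 4>.

<-2, 4>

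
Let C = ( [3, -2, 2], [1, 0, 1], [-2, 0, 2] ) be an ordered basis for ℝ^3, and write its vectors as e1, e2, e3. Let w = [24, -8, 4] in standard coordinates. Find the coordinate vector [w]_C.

[4, 4, -4]

Write w = c_1 e1 + ... + c_3 e3 and solve for the c_i.
Solving this 3x3 system gives c = (4, 4, -4).
Check: 4e1 + 4e2 - 4e3 = [24, -8, 4].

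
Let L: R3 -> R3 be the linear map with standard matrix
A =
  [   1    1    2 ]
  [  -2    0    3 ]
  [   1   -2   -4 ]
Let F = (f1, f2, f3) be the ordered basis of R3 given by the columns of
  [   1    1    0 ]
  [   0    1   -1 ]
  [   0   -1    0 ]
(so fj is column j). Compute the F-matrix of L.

Let P have columns f1, ..., f3. Then [L]_F = P^(-1) A P.
Here det P = -1, so P^(-1) is integer; computing A P first and then P^(-1)(A P) gives [[2, 3, 1], [-1, -3, -2], [1, 2, -2]].

[[2, 3, 1], [-1, -3, -2], [1, 2, -2]]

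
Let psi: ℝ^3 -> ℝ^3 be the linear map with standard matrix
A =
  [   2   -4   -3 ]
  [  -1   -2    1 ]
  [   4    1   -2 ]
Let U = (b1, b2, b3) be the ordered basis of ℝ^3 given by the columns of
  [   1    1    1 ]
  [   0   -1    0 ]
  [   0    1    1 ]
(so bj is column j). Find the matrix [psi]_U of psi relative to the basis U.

With P the matrix whose columns are b1, ..., b3, [psi]_U = P^(-1) A P.
Column by column: psi(b1) = A b1 = <2, -1, 4>; its U-coordinates <-2, 1, 3> give column 1.
Continuing for each basis vector yields [psi]_U = [[-2, 2, -3], [1, -2, 0], [3, 3, 2]].

[[-2, 2, -3], [1, -2, 0], [3, 3, 2]]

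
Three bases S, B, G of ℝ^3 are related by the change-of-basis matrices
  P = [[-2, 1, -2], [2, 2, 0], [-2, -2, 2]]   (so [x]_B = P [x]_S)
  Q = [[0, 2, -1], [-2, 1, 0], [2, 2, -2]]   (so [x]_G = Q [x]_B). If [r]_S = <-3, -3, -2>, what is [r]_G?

First [r]_B = P [r]_S = <7, -12, 8>.
Then [r]_G = Q [r]_B = <-32, -26, -26>.

<-32, -26, -26>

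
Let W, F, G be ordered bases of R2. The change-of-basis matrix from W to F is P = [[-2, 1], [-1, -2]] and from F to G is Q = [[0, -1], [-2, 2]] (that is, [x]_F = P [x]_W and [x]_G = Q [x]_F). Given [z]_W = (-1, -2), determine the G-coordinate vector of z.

(-5, 10)

Composing the changes, [z]_G = Q P [z]_W.
Q P = [[1, 2], [2, -6]]; applying this to (-1, -2) gives (-5, 10).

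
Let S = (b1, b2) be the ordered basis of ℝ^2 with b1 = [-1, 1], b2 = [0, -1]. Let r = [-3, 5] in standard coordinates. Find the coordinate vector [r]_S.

[3, -2]

We seek scalars with c_1 b1 + c_2 b2 = r; equivalently solve M c = r where the columns of M are b1, b2.
System: -c_1 + 0c_2 = -3, c_1 - c_2 = 5; solving gives c_1 = 3, c_2 = -2.
Check: 3b1 - 2b2 = [-3, 5].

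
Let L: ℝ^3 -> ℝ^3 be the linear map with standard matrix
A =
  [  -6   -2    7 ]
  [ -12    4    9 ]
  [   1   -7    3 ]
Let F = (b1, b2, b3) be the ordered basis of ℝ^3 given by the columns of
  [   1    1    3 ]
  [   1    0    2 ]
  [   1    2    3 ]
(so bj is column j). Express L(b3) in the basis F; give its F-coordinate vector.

Column 3 of [L]_F is the F-coordinate vector of L(b3).
In standard coordinates L(b3) = A b3 = [-1, -1, -2].
Converting to F: [-1, -1, -2] = -3b1 - b2 + b3, so the coordinate vector is [-3, -1, 1].

[-3, -1, 1]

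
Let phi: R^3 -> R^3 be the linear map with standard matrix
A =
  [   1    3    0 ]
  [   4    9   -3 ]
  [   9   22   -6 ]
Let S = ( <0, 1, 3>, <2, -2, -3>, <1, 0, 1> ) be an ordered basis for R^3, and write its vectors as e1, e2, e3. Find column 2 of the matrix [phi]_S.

Compute phi(e2) = A e2 = <-4, -1, -8> in standard coordinates.
Then write this in S-coordinates: solve for y in y_1 e1 + ... + y_3 e3 = <-4, -1, -8>.
This gives y = <-3, -1, -2>, which is column 2 of [phi]_S.

<-3, -1, -2>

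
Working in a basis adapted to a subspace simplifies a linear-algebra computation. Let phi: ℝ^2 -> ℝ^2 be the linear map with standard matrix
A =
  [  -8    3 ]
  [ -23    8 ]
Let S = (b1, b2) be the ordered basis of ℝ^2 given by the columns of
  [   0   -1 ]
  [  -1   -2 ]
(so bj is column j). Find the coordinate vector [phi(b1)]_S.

Column 1 of [phi]_S is the S-coordinate vector of phi(b1).
In standard coordinates phi(b1) = A b1 = (-3, -8).
Converting to S: (-3, -8) = 2b1 + 3b2, so the coordinate vector is (2, 3).

(2, 3)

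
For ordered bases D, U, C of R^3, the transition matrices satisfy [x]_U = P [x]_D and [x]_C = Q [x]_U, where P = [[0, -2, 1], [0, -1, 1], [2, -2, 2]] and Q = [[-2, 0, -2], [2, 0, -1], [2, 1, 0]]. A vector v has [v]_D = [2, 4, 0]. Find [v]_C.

Composing the changes, [v]_C = Q P [v]_D.
Q P = [[-4, 8, -6], [-2, -2, 0], [0, -5, 3]]; applying this to [2, 4, 0] gives [24, -12, -20].

[24, -12, -20]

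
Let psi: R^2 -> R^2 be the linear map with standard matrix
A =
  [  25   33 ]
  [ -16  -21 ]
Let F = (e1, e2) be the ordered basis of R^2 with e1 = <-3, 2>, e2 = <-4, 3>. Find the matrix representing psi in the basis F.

With P the matrix whose columns are e1, e2, [psi]_F = P^(-1) A P.
Column by column: psi(e1) = A e1 = <-9, 6>; its F-coordinates <3, 0> give column 1.
Continuing for each basis vector yields [psi]_F = [[3, -1], [0, 1]].

[[3, -1], [0, 1]]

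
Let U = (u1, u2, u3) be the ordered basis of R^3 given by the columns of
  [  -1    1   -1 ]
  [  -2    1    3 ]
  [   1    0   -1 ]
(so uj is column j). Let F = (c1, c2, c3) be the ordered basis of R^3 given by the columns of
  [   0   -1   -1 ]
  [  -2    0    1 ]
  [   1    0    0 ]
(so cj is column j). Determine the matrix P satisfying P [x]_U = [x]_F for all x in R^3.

[[1, 0, -1], [1, -2, 0], [0, 1, 1]]

Column j of P is [uj]_F, since P maps U-coordinates to F-coordinates.
Expressing u1 in F: u1 = c1 + c2 + 0·c3, so column 1 of P is (1, 1, 0).
Doing the same for each uj gives P = [[1, 0, -1], [1, -2, 0], [0, 1, 1]].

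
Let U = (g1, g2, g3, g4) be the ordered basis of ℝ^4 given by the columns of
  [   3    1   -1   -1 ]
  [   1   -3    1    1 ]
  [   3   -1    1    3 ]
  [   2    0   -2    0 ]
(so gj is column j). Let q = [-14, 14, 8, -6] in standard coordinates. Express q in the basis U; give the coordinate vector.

We seek scalars with c_1 g1 + ... + c_4 g4 = q; equivalently solve M c = q where the columns of M are g1, ..., g4.
Solving this 4x4 system gives c = (-2, -4, 1, 3).
Check: -2g1 - 4g2 + g3 + 3g4 = [-14, 14, 8, -6].

[-2, -4, 1, 3]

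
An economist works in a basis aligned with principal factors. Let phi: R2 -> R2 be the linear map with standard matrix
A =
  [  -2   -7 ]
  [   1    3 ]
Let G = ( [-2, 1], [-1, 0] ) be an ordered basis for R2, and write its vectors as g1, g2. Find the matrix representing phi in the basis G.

With P the matrix whose columns are g1, g2, [phi]_G = P^(-1) A P.
Column by column: phi(g1) = A g1 = [-3, 1]; its G-coordinates [1, 1] give column 1.
Continuing for each basis vector yields [phi]_G = [[1, -1], [1, 0]].

[[1, -1], [1, 0]]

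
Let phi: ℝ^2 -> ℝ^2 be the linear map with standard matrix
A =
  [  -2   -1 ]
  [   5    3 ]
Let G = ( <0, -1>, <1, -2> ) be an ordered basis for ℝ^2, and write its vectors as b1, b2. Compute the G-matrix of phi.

[[1, 1], [1, 0]]

With P the matrix whose columns are b1, b2, [phi]_G = P^(-1) A P.
Column by column: phi(b1) = A b1 = <1, -3>; its G-coordinates <1, 1> give column 1.
Continuing for each basis vector yields [phi]_G = [[1, 1], [1, 0]].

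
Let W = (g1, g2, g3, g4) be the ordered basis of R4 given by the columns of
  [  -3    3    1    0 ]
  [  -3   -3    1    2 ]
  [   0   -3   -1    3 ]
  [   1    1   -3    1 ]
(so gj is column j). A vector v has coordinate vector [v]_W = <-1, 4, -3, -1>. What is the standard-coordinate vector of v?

v = M [v]_W, where M has columns g1, ..., g4.
Carrying out the matrix-vector product, v = <12, -14, -12, 11>.

<12, -14, -12, 11>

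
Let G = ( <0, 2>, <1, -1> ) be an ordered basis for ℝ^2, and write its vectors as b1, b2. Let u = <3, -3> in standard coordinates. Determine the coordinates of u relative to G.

Write u = c_1 b1 + c_2 b2 and solve for the c_i.
System: 0c_1 + c_2 = 3, 2c_1 - c_2 = -3; solving gives c_1 = 0, c_2 = 3.
Check: 0·b1 + 3b2 = <3, -3>.

<0, 3>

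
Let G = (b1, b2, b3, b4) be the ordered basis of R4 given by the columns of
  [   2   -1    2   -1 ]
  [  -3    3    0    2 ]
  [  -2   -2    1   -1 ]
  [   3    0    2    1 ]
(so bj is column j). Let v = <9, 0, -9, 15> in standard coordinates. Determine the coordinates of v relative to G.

[v]_G is the unique c with M c = v, where M has columns b1, ..., b4.
Gaussian elimination on [M | v] yields c = (3, 3, 3, 0).
Check: 3b1 + 3b2 + 3b3 + 0·b4 = <9, 0, -9, 15>.

<3, 3, 3, 0>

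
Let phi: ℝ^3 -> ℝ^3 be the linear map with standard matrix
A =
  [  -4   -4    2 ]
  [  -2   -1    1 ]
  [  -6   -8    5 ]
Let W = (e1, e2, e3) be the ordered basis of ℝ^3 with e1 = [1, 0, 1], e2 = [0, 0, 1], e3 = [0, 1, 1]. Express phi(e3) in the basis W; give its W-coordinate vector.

[-2, -1, 0]

Column 3 of [phi]_W is the W-coordinate vector of phi(e3).
In standard coordinates phi(e3) = A e3 = [-2, 0, -3].
Converting to W: [-2, 0, -3] = -2e1 - e2 + 0·e3, so the coordinate vector is [-2, -1, 0].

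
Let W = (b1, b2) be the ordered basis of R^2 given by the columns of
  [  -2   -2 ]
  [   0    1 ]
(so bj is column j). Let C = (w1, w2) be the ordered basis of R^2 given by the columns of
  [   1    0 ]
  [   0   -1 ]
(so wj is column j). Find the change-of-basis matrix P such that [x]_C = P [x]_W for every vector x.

[[-2, -2], [0, -1]]

Let M have columns bj and N have columns wj. Then for every x, N [x]_C = x = M [x]_W, so P = N^(-1) M.
Since det N = -1, N^(-1) has integer entries; multiplying gives P = [[-2, -2], [0, -1]].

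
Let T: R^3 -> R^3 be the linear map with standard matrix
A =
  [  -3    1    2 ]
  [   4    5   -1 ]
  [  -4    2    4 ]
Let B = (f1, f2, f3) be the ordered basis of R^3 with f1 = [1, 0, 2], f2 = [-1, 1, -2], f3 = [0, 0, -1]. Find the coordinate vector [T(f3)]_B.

[-1, 1, 0]

Compute T(f3) = A f3 = [-2, 1, -4] in standard coordinates.
Then write this in B-coordinates: solve for y in y_1 f1 + ... + y_3 f3 = [-2, 1, -4].
This gives y = [-1, 1, 0], which is column 3 of [T]_B.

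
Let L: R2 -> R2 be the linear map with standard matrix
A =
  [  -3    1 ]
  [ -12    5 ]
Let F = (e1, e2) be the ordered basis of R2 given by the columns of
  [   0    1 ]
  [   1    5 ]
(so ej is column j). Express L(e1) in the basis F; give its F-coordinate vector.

Column 1 of [L]_F is the F-coordinate vector of L(e1).
In standard coordinates L(e1) = A e1 = (1, 5).
Converting to F: (1, 5) = 0·e1 + e2, so the coordinate vector is (0, 1).

(0, 1)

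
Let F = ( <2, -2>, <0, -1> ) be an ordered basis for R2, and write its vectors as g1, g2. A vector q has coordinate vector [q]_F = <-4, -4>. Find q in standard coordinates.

<-8, 12>

q = M [q]_F, where M has columns g1, g2.
Carrying out the matrix-vector product, q = <-8, 12>.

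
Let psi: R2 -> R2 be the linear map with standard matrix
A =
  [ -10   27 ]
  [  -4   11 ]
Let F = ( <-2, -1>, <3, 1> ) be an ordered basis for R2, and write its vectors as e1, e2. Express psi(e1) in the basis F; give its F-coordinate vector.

<2, -1>

Column 1 of [psi]_F is the F-coordinate vector of psi(e1).
In standard coordinates psi(e1) = A e1 = <-7, -3>.
Converting to F: <-7, -3> = 2e1 - e2, so the coordinate vector is <2, -1>.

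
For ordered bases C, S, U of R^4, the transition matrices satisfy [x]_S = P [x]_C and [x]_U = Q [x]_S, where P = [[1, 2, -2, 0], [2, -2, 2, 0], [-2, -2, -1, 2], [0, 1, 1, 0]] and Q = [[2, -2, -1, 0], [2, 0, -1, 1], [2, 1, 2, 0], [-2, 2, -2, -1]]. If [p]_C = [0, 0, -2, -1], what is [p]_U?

[16, 6, 4, -14]

First [p]_S = P [p]_C = [4, -4, 0, -2].
Then [p]_U = Q [p]_S = [16, 6, 4, -14].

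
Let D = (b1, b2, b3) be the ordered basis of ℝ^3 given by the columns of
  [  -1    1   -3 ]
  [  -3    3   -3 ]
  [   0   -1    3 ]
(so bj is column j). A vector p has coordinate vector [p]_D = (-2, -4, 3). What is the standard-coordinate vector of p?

(-11, -15, 13)

The coordinates say p = -2b1 - 4b2 + 3b3; adding the scaled basis vectors gives (-11, -15, 13).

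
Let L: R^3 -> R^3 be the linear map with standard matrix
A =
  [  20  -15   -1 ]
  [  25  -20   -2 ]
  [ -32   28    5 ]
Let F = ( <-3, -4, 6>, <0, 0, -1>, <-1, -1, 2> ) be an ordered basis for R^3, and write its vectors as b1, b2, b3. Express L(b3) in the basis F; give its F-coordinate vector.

Compute L(b3) = A b3 = <-7, -9, 14> in standard coordinates.
Then write this in F-coordinates: solve for y in y_1 b1 + ... + y_3 b3 = <-7, -9, 14>.
This gives y = <2, 0, 1>, which is column 3 of [L]_F.

<2, 0, 1>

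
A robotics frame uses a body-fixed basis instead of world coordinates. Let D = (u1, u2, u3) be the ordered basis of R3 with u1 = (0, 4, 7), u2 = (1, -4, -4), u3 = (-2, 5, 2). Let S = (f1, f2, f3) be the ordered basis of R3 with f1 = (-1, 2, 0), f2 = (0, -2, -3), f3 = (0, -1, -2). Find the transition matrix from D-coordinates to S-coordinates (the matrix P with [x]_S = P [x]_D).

[[0, -1, 2], [-1, 0, 0], [-2, 2, -1]]

Take x = uj: its D-coordinates are the j-th standard unit vector, so P e_j — column j of P — equals [uj]_S.
u1 = 0·f1 - f2 - 2f3, giving column 1 = (0, -1, -2); repeating for each j gives P = [[0, -1, 2], [-1, 0, 0], [-2, 2, -1]].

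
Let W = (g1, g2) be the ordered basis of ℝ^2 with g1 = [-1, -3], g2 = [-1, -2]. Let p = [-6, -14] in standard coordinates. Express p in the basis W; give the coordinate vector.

We seek scalars with c_1 g1 + c_2 g2 = p; equivalently solve M c = p where the columns of M are g1, g2.
System: -c_1 - c_2 = -6, -3c_1 - 2c_2 = -14; solving gives c_1 = 2, c_2 = 4.
Check: 2g1 + 4g2 = [-6, -14].

[2, 4]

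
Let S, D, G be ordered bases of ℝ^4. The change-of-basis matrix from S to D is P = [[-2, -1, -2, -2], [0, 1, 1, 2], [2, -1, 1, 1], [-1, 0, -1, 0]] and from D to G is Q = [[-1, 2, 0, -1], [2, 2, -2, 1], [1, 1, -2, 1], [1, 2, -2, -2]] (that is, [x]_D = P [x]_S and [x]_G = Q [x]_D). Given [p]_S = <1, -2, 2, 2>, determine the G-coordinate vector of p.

<19, -27, -23, -10>

Composing the changes, [p]_G = Q P [p]_S.
Q P = [[3, 3, 5, 6], [-9, 2, -5, -2], [-7, 2, -4, -2], [-4, 3, 0, 0]]; applying this to <1, -2, 2, 2> gives <19, -27, -23, -10>.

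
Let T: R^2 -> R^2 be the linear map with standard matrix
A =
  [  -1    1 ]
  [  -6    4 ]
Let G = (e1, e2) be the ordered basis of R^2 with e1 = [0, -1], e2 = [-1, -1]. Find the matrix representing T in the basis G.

[[3, -2], [1, 0]]

The j-th column of [T]_G is [T(ej)]_G.
T(e1) = A e1 = [-1, -4] = 3e1 + e2, so column 1 is [3, 1].
Repeating for e2 and assembling the columns gives [[3, -2], [1, 0]].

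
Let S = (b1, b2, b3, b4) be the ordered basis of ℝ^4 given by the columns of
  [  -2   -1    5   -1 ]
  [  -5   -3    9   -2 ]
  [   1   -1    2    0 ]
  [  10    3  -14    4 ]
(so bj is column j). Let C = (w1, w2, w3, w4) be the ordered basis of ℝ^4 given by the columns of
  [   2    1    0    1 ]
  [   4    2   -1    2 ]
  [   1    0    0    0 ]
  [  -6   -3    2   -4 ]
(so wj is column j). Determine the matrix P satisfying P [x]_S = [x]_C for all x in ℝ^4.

[[1, -1, 2, 0], [-2, -1, 0, 0], [1, 1, 1, 0], [-2, 2, 1, -1]]

Let M have columns bj and N have columns wj. Then for every x, N [x]_C = x = M [x]_S, so P = N^(-1) M.
Since det N = 1, N^(-1) has integer entries; multiplying gives P = [[1, -1, 2, 0], [-2, -1, 0, 0], [1, 1, 1, 0], [-2, 2, 1, -1]].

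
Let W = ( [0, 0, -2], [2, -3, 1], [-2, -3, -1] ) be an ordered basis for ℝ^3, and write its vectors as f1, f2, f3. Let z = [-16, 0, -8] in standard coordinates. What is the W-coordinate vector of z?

We seek scalars with c_1 f1 + ... + c_3 f3 = z; equivalently solve M c = z where the columns of M are f1, ..., f3.
Solving this 3x3 system gives c = (0, -4, 4).
Check: 0·f1 - 4f2 + 4f3 = [-16, 0, -8].

[0, -4, 4]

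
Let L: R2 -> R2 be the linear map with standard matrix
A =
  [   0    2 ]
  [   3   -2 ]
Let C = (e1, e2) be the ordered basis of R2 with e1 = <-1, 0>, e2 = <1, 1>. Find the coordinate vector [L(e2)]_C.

Compute L(e2) = A e2 = <2, 1> in standard coordinates.
Then write this in C-coordinates: solve for y in y_1 e1 + y_2 e2 = <2, 1>.
This gives y = <-1, 1>, which is column 2 of [L]_C.

<-1, 1>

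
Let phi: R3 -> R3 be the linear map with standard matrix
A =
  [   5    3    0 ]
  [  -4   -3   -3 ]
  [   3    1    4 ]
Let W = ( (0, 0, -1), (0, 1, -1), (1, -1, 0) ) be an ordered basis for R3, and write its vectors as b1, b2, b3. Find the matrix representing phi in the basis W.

Let P have columns b1, ..., b3. Then [phi]_W = P^(-1) A P.
Here det P = 1, so P^(-1) is integer; computing A P first and then P^(-1)(A P) gives [[1, 0, -3], [3, 3, 1], [0, 3, 2]].

[[1, 0, -3], [3, 3, 1], [0, 3, 2]]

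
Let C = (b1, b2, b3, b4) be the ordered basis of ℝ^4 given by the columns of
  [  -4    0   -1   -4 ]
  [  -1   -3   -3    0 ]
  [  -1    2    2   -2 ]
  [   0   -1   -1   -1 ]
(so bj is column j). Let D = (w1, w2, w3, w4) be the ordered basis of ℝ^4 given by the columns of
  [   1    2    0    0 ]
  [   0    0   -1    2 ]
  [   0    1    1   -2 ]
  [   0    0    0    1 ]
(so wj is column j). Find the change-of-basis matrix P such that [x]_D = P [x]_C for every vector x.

Column j of P is [bj]_D, since P maps C-coordinates to D-coordinates.
Expressing b1 in D: b1 = 0·w1 - 2w2 + w3 + 0·w4, so column 1 of P is [0, -2, 1, 0].
Doing the same for each bj gives P = [[0, 2, 1, 0], [-2, -1, -1, -2], [1, 1, 1, -2], [0, -1, -1, -1]].

[[0, 2, 1, 0], [-2, -1, -1, -2], [1, 1, 1, -2], [0, -1, -1, -1]]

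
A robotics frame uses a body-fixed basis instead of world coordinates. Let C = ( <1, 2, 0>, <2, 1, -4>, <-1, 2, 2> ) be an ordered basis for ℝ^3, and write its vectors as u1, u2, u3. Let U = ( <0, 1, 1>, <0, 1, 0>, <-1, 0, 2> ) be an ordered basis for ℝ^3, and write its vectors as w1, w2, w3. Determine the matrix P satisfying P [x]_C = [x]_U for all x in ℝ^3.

[[2, 0, 0], [0, 1, 2], [-1, -2, 1]]

Take x = uj: its C-coordinates are the j-th standard unit vector, so P e_j — column j of P — equals [uj]_U.
u1 = 2w1 + 0·w2 - w3, giving column 1 = <2, 0, -1>; repeating for each j gives P = [[2, 0, 0], [0, 1, 2], [-1, -2, 1]].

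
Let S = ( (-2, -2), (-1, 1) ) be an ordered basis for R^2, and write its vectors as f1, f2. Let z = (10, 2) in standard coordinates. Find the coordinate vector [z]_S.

(-3, -4)

Write z = c_1 f1 + c_2 f2 and solve for the c_i.
System: -2c_1 - c_2 = 10, -2c_1 + c_2 = 2; solving gives c_1 = -3, c_2 = -4.
Check: -3f1 - 4f2 = (10, 2).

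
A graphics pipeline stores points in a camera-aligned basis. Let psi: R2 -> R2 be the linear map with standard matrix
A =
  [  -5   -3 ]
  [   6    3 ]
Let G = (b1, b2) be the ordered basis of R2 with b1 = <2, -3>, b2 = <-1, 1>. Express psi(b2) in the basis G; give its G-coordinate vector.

<1, 0>

Compute psi(b2) = A b2 = <2, -3> in standard coordinates.
Then write this in G-coordinates: solve for y in y_1 b1 + y_2 b2 = <2, -3>.
This gives y = <1, 0>, which is column 2 of [psi]_G.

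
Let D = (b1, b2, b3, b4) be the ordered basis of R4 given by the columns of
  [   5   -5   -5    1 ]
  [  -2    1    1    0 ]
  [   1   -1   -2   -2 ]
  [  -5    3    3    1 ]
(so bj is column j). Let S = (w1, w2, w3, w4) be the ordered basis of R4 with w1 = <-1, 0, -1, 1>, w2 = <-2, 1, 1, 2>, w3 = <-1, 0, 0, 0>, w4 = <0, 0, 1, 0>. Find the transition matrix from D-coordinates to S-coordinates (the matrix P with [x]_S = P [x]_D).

Take x = bj: its D-coordinates are the j-th standard unit vector, so P e_j — column j of P — equals [bj]_S.
b1 = -w1 - 2w2 + 0·w3 + 2w4, giving column 1 = <-1, -2, 0, 2>; repeating for each j gives P = [[-1, 1, 1, 1], [-2, 1, 1, 0], [0, 2, 2, -2], [2, -1, -2, -1]].

[[-1, 1, 1, 1], [-2, 1, 1, 0], [0, 2, 2, -2], [2, -1, -2, -1]]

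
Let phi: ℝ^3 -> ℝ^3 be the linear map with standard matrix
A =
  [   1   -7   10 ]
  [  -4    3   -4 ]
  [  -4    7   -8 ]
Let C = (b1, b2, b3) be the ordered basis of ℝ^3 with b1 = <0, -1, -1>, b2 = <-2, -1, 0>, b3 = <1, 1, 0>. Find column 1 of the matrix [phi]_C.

Compute phi(b1) = A b1 = <-3, 1, 1> in standard coordinates.
Then write this in C-coordinates: solve for y in y_1 b1 + ... + y_3 b3 = <-3, 1, 1>.
This gives y = <-1, 3, 3>, which is column 1 of [phi]_C.

<-1, 3, 3>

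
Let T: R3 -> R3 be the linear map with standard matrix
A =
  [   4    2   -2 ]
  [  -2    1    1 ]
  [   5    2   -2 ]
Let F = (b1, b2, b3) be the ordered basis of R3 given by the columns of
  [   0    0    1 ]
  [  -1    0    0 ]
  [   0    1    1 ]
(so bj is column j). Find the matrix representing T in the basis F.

With P the matrix whose columns are b1, ..., b3, [T]_F = P^(-1) A P.
Column by column: T(b1) = A b1 = [-2, -1, -2]; its F-coordinates [1, 0, -2] give column 1.
Continuing for each basis vector yields [T]_F = [[1, -1, 1], [0, 0, 1], [-2, -2, 2]].

[[1, -1, 1], [0, 0, 1], [-2, -2, 2]]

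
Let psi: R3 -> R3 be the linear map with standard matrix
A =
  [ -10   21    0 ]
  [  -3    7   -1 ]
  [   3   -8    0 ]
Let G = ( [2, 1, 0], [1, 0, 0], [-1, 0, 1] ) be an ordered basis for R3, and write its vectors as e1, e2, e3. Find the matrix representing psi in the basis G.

[[1, -3, 2], [-3, -1, 3], [-2, 3, -3]]

The j-th column of [psi]_G is [psi(ej)]_G.
psi(e1) = A e1 = [1, 1, -2] = e1 - 3e2 - 2e3, so column 1 is [1, -3, -2].
Repeating for e2, e3 and assembling the columns gives [[1, -3, 2], [-3, -1, 3], [-2, 3, -3]].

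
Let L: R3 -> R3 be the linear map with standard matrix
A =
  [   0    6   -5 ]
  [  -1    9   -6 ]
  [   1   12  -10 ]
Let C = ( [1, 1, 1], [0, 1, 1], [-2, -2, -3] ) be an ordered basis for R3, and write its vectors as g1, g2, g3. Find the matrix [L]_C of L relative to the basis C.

The j-th column of [L]_C is [L(gj)]_C.
L(g1) = A g1 = [1, 2, 3] = -g1 + g2 - g3, so column 1 is [-1, 1, -1].
Repeating for g2, g3 and assembling the columns gives [[-1, 3, -1], [1, 2, -1], [-1, 1, -2]].

[[-1, 3, -1], [1, 2, -1], [-1, 1, -2]]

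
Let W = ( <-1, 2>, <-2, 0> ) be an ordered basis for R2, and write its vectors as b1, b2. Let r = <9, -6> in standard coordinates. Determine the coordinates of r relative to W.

[r]_W is the unique c with M c = r, where M has columns b1, b2.
System: -c_1 - 2c_2 = 9, 2c_1 + 0c_2 = -6; solving gives c_1 = -3, c_2 = -3.
Check: -3b1 - 3b2 = <9, -6>.

<-3, -3>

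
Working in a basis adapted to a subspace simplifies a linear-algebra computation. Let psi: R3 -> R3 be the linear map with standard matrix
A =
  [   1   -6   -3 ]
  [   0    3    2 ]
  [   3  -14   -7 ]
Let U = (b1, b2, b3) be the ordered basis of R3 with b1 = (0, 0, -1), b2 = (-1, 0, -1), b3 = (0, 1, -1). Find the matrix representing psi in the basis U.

[[-2, 0, 3], [-3, -2, 3], [-2, -2, 1]]

With P the matrix whose columns are b1, ..., b3, [psi]_U = P^(-1) A P.
Column by column: psi(b1) = A b1 = (3, -2, 7); its U-coordinates (-2, -3, -2) give column 1.
Continuing for each basis vector yields [psi]_U = [[-2, 0, 3], [-3, -2, 3], [-2, -2, 1]].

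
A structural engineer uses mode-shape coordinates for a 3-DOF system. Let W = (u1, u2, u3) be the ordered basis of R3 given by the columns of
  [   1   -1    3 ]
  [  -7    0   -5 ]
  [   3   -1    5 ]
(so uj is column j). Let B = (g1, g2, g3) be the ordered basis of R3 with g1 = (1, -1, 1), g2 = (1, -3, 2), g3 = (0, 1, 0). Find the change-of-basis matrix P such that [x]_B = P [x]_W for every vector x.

Take x = uj: its W-coordinates are the j-th standard unit vector, so P e_j — column j of P — equals [uj]_B.
u1 = -g1 + 2g2 - 2g3, giving column 1 = (-1, 2, -2); repeating for each j gives P = [[-1, -1, 1], [2, 0, 2], [-2, -1, 2]].

[[-1, -1, 1], [2, 0, 2], [-2, -1, 2]]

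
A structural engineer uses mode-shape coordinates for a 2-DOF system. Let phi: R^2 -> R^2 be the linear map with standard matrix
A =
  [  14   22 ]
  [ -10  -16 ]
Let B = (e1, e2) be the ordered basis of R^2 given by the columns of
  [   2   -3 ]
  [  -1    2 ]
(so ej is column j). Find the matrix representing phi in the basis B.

[[0, -2], [-2, -2]]

Let P have columns e1, e2. Then [phi]_B = P^(-1) A P.
Here det P = 1, so P^(-1) is integer; computing A P first and then P^(-1)(A P) gives [[0, -2], [-2, -2]].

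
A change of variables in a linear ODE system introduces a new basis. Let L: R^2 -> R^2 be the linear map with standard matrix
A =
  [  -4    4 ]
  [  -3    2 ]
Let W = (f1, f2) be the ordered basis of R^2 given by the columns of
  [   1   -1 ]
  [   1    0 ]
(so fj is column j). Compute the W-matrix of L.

With P the matrix whose columns are f1, f2, [L]_W = P^(-1) A P.
Column by column: L(f1) = A f1 = (0, -1); its W-coordinates (-1, -1) give column 1.
Continuing for each basis vector yields [L]_W = [[-1, 3], [-1, -1]].

[[-1, 3], [-1, -1]]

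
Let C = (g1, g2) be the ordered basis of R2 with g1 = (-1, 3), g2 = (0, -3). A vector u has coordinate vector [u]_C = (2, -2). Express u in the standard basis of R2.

(-2, 12)

By definition u = 2g1 - 2g2.
Summing componentwise gives (-2, 12).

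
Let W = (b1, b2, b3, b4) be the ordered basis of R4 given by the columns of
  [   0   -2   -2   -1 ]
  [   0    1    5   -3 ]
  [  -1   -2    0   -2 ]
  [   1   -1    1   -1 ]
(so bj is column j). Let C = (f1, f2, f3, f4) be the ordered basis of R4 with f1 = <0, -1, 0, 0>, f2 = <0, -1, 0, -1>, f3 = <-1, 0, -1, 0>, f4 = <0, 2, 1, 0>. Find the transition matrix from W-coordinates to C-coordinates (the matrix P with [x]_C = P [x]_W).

Let M have columns bj and N have columns fj. Then for every x, N [x]_C = x = M [x]_W, so P = N^(-1) M.
Since det N = 1, N^(-1) has integer entries; multiplying gives P = [[-1, -2, 0, 0], [-1, 1, -1, 1], [0, 2, 2, 1], [-1, 0, 2, -1]].

[[-1, -2, 0, 0], [-1, 1, -1, 1], [0, 2, 2, 1], [-1, 0, 2, -1]]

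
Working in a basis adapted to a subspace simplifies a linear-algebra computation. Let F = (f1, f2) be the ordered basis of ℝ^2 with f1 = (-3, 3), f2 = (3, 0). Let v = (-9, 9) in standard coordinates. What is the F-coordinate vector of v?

(3, 0)

Write v = c_1 f1 + c_2 f2 and solve for the c_i.
System: -3c_1 + 3c_2 = -9, 3c_1 + 0c_2 = 9; solving gives c_1 = 3, c_2 = 0.
Check: 3f1 + 0·f2 = (-9, 9).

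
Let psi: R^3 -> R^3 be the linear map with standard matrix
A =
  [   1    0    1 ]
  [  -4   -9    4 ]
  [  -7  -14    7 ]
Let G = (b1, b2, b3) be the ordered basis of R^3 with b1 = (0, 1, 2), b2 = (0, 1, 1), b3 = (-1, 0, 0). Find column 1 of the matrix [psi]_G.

(1, -2, -2)

Column 1 of [psi]_G is the G-coordinate vector of psi(b1).
In standard coordinates psi(b1) = A b1 = (2, -1, 0).
Converting to G: (2, -1, 0) = b1 - 2b2 - 2b3, so the coordinate vector is (1, -2, -2).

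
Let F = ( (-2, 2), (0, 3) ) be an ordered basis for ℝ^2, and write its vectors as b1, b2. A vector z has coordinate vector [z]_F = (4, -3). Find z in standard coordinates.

The coordinates say z = 4b1 - 3b2; adding the scaled basis vectors gives (-8, -1).

(-8, -1)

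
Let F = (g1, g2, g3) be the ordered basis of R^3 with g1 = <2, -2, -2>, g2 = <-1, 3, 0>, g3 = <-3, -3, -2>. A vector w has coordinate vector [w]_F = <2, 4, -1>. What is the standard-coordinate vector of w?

By definition w = 2g1 + 4g2 - g3.
Summing componentwise gives <3, 11, -2>.

<3, 11, -2>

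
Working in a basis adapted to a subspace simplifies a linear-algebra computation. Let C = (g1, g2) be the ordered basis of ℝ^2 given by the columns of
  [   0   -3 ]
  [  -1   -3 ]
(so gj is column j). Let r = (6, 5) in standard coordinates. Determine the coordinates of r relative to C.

(1, -2)

[r]_C is the unique c with M c = r, where M has columns g1, g2.
System: 0c_1 - 3c_2 = 6, -c_1 - 3c_2 = 5; solving gives c_1 = 1, c_2 = -2.
Check: g1 - 2g2 = (6, 5).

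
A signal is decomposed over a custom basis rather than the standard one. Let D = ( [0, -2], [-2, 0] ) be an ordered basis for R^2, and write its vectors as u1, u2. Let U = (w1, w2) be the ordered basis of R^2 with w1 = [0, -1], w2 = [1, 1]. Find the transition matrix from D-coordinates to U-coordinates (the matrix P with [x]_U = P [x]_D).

Column j of P is [uj]_U, since P maps D-coordinates to U-coordinates.
Expressing u1 in U: u1 = 2w1 + 0·w2, so column 1 of P is [2, 0].
Doing the same for each uj gives P = [[2, -2], [0, -2]].

[[2, -2], [0, -2]]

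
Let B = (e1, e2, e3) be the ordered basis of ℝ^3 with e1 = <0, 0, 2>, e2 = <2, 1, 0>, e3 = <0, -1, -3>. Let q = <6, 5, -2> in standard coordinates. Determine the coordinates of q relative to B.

<-4, 3, -2>

We seek scalars with c_1 e1 + ... + c_3 e3 = q; equivalently solve M c = q where the columns of M are e1, ..., e3.
Gaussian elimination on [M | q] yields c = (-4, 3, -2).
Check: -4e1 + 3e2 - 2e3 = <6, 5, -2>.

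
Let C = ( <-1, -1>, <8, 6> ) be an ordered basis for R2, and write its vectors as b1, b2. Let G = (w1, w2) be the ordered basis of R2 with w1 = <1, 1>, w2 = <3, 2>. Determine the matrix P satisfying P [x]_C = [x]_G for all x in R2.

[[-1, 2], [0, 2]]

Column j of P is [bj]_G, since P maps C-coordinates to G-coordinates.
Expressing b1 in G: b1 = -w1 + 0·w2, so column 1 of P is <-1, 0>.
Doing the same for each bj gives P = [[-1, 2], [0, 2]].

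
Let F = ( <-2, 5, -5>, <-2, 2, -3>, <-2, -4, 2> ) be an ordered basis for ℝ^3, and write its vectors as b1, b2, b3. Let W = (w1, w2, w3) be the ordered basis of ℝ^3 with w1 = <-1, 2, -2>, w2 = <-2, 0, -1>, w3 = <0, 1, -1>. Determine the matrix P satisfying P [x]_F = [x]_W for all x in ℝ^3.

Let M have columns bj and N have columns wj. Then for every x, N [x]_W = x = M [x]_F, so P = N^(-1) M.
Since det N = -1, N^(-1) has integer entries; multiplying gives P = [[2, 0, -2], [0, 1, 2], [1, 2, 0]].

[[2, 0, -2], [0, 1, 2], [1, 2, 0]]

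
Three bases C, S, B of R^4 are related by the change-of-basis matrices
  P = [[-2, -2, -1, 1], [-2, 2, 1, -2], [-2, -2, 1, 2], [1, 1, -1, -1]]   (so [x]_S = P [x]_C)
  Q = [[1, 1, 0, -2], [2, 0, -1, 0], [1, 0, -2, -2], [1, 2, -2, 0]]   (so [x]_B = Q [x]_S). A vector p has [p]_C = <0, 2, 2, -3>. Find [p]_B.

<-3, -10, 1, 31>

First [p]_S = P [p]_C = <-9, 12, -8, 3>.
Then [p]_B = Q [p]_S = <-3, -10, 1, 31>.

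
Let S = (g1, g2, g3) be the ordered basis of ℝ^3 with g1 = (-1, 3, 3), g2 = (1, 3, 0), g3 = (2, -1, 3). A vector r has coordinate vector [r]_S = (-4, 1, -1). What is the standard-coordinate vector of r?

The coordinates say r = -4g1 + g2 - g3; adding the scaled basis vectors gives (3, -8, -15).

(3, -8, -15)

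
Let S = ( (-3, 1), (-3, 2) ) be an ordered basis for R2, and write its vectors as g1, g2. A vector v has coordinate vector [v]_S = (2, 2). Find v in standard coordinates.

(-12, 6)

By definition v = 2g1 + 2g2.
Summing componentwise gives (-12, 6).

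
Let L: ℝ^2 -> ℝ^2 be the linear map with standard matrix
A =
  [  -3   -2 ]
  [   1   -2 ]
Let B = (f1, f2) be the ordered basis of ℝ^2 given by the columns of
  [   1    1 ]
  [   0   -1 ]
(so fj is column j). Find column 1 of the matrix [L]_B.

Compute L(f1) = A f1 = [-3, 1] in standard coordinates.
Then write this in B-coordinates: solve for y in y_1 f1 + y_2 f2 = [-3, 1].
This gives y = [-2, -1], which is column 1 of [L]_B.

[-2, -1]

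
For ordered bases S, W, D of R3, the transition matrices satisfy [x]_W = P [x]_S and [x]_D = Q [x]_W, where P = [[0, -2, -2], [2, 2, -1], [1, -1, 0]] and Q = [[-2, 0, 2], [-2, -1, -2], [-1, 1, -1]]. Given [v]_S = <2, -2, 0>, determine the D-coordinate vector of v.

<0, -16, -8>

Apply P to get W-coordinates <4, 0, 4>, then Q to get D-coordinates.
The result is [v]_D = <0, -16, -8>.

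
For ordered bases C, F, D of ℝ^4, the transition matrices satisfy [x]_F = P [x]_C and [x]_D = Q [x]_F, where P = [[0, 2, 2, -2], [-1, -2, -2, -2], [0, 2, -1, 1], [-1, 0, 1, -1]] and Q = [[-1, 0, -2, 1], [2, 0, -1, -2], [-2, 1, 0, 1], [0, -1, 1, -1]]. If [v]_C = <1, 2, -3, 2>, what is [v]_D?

Composing the changes, [v]_D = Q P [v]_C.
Q P = [[-1, -6, 1, -1], [2, 2, 3, -3], [-2, -6, -5, 1], [2, 4, 0, 4]]; applying this to <1, 2, -3, 2> gives <-18, -9, 3, 18>.

<-18, -9, 3, 18>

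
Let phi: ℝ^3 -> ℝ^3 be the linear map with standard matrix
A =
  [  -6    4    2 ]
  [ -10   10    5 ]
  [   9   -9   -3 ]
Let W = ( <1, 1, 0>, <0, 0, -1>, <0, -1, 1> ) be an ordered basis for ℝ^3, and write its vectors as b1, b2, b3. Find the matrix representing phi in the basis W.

The j-th column of [phi]_W is [phi(bj)]_W.
phi(b1) = A b1 = <-2, 0, 0> = -2b1 - 2b2 - 2b3, so column 1 is <-2, -2, -2>.
Repeating for b2, b3 and assembling the columns gives [[-2, -2, -2], [-2, 0, -3], [-2, 3, 3]].

[[-2, -2, -2], [-2, 0, -3], [-2, 3, 3]]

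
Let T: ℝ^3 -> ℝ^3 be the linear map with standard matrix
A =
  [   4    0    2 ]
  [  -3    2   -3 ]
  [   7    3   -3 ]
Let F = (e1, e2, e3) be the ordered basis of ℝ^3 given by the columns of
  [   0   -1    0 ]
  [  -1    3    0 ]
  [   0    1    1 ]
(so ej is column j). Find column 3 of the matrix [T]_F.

Column 3 of [T]_F is the F-coordinate vector of T(e3).
In standard coordinates T(e3) = A e3 = (2, -3, -3).
Converting to F: (2, -3, -3) = -3e1 - 2e2 - e3, so the coordinate vector is (-3, -2, -1).

(-3, -2, -1)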